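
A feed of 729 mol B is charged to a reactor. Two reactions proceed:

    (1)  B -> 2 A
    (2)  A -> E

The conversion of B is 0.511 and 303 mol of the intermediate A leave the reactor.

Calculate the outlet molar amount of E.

442 mol

Conversion of B: B consumed = 1ξ₁ = 0.511 × 729 → ξ₁ = 372.5 mol.
A balance: n_A = 0 + 2ξ₁ − 1ξ₂ = 303 → ξ₂ = (2·372.5 − 303)/1 = 442 mol.
Outlet amounts (n = n₀ + Σ ν·ξ):
  B: 729 − 1(372.5) = 356.5
  A: 0 + 2(372.5) − 1(442) = 303
  E: 0 + 1(442) = 442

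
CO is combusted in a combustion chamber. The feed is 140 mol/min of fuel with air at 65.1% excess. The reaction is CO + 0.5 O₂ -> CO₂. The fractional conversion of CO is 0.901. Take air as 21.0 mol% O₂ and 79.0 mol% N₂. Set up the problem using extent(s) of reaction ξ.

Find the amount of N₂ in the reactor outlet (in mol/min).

Stoichiometric O₂ = 0.5 × 140 = 70 mol/min; O₂ fed = 70 × 1.651 = 115.6 mol/min.
N₂ fed = 115.6 × 79/21 = 434.8 mol/min.
Fuel reacted = 0.901 × 140 → ξ = 126.1 mol/min.
Outlet (n = n₀ + ν ξ):
  CO: 140 − 1(126.1) = 13.86
  O₂: 115.6 − 0.5(126.1) = 52.5
  N₂: 434.8 (inert)
  CO₂: 0 + 1(126.1) = 126.1

435 mol/min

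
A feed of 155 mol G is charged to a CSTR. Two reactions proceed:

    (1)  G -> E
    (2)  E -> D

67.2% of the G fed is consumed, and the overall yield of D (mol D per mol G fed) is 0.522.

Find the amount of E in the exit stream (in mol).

Conversion of G: G consumed = 1ξ₁ = 0.672 × 155 → ξ₁ = 104.2 mol.
Yield of D: 1ξ₂ / 155 = 0.522 → ξ₂ = 80.91 mol.
Outlet amounts (n = n₀ + Σ ν·ξ):
  G: 155 − 1(104.2) = 50.84
  E: 0 + 1(104.2) − 1(80.91) = 23.25
  D: 0 + 1(80.91) = 80.91

23.3 mol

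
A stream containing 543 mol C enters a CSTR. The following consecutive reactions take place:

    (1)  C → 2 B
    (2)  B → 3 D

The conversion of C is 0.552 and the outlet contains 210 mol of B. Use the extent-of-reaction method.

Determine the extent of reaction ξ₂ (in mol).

ξ₂ = 389 mol

Conversion of C: C consumed = 1ξ₁ = 0.552 × 543 → ξ₁ = 299.7 mol.
B balance: n_B = 0 + 2ξ₁ − 1ξ₂ = 210 → ξ₂ = (2·299.7 − 210)/1 = 389.5 mol.
Outlet amounts (n = n₀ + Σ ν·ξ):
  C: 543 − 1(299.7) = 243.3
  B: 0 + 2(299.7) − 1(389.5) = 210
  D: 0 + 3(389.5) = 1168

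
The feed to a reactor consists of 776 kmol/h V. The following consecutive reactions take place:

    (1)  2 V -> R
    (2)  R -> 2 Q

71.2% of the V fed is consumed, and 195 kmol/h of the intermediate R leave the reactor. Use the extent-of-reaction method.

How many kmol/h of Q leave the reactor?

Conversion of V: V consumed = 2ξ₁ = 0.712 × 776 → ξ₁ = 276.3 kmol/h.
R balance: n_R = 0 + 1ξ₁ − 1ξ₂ = 195 → ξ₂ = (1·276.3 − 195)/1 = 81.26 kmol/h.
Outlet amounts (n = n₀ + Σ ν·ξ):
  V: 776 − 2(276.3) = 223.5
  R: 0 + 1(276.3) − 1(81.26) = 195
  Q: 0 + 2(81.26) = 162.5

163 kmol/h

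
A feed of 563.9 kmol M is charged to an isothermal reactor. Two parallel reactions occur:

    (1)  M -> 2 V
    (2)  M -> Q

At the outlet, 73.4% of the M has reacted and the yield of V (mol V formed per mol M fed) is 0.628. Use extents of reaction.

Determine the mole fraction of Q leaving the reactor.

Yield of V: 2ξ₁ / 563.9 = 0.628 → ξ₁ = 177.1 kmol.
Conversion of M: 1ξ₁ + 1ξ₂ = 0.734 × 563.9 = 413.9 → ξ₂ = 236.8 kmol.
Outlet amounts (n = n₀ + Σ ν·ξ):
  M: 563.9 − 1(177.1) − 1(236.8) = 150
  V: 0 + 2(177.1) = 354.1
  Q: 0 + 1(236.8) = 236.8
Total out = 741 kmol; y_Q = 236.8 / 741 = 0.3196.

0.32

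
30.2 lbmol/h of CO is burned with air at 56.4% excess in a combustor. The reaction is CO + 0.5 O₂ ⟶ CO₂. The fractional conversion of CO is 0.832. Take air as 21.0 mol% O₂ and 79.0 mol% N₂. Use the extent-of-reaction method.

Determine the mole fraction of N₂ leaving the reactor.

0.683

Stoichiometric O₂ = 0.5 × 30.2 = 15.1 lbmol/h; O₂ fed = 15.1 × 1.564 = 23.62 lbmol/h.
N₂ fed = 23.62 × 79/21 = 88.84 lbmol/h.
Fuel reacted = 0.832 × 30.2 → ξ = 25.13 lbmol/h.
Outlet (n = n₀ + ν ξ):
  CO: 30.2 − 1(25.13) = 5.074
  O₂: 23.62 − 0.5(25.13) = 11.05
  N₂: 88.84 (inert)
  CO₂: 0 + 1(25.13) = 25.13
Total out = 130.1 lbmol/h; y_N₂ = 88.84 / 130.1 = 0.6829.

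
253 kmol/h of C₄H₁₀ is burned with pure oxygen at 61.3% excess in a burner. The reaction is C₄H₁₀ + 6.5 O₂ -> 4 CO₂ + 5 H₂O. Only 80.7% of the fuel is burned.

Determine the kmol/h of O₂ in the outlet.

Stoichiometric O₂ = 6.5 × 253 = 1644 kmol/h; O₂ fed = 1644 × 1.613 = 2653 kmol/h.
Fuel reacted = 0.807 × 253 → ξ = 204.2 kmol/h.
Outlet (n = n₀ + ν ξ):
  C₄H₁₀: 253 − 1(204.2) = 48.83
  O₂: 2653 − 6.5(204.2) = 1325
  CO₂: 0 + 4(204.2) = 816.7
  H₂O: 0 + 5(204.2) = 1021

1330 kmol/h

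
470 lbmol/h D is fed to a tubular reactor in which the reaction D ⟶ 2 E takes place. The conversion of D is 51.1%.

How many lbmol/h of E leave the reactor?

480 lbmol/h

D reacted = 0.511 × 470 = 240.2 lbmol/h; ν_D = −1, so ξ = 240.2/1 = 240.2 lbmol/h.
Outlet amounts (n = n₀ + ν ξ):
  D: 470 − 1(240.2) = 229.8
  E: 0 + 2(240.2) = 480.3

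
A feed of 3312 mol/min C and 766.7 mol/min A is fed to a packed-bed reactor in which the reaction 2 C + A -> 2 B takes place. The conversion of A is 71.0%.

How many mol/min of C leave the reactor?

A reacted = 0.71 × 766.7 = 544.4 mol/min; ν_A = −1, so ξ = 544.4/1 = 544.4 mol/min.
Outlet amounts (n = n₀ + ν ξ):
  C: 3312 − 2(544.4) = 2223
  A: 766.7 − 1(544.4) = 222.3
  B: 0 + 2(544.4) = 1089

2220 mol/min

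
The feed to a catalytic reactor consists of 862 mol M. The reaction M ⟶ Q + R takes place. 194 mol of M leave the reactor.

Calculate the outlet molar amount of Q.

668 mol

For M: n = n₀ − 1ξ → 194 = 862 − 1ξ, giving ξ = 668 mol.
Outlet amounts (n = n₀ + ν ξ):
  M: 862 − 1(668) = 194
  Q: 0 + 1(668) = 668
  R: 0 + 1(668) = 668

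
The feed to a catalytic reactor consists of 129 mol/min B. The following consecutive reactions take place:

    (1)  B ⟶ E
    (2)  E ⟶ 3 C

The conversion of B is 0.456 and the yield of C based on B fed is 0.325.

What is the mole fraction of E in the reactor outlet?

Conversion of B: B consumed = 1ξ₁ = 0.456 × 129 → ξ₁ = 58.82 mol/min.
Yield of C: 3ξ₂ / 129 = 0.325 → ξ₂ = 13.98 mol/min.
Outlet amounts (n = n₀ + Σ ν·ξ):
  B: 129 − 1(58.82) = 70.18
  E: 0 + 1(58.82) − 1(13.98) = 44.85
  C: 0 + 3(13.98) = 41.93
Total out = 156.9 mol/min; y_E = 44.85 / 156.9 = 0.2858.

0.286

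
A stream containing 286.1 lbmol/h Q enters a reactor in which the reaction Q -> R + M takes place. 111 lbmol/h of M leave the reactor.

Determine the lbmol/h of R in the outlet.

For M: n = n₀ + 1ξ → 111 = 0 + 1ξ, giving ξ = 111 lbmol/h.
Outlet amounts (n = n₀ + ν ξ):
  Q: 286.1 − 1(111) = 175.1
  R: 0 + 1(111) = 111
  M: 0 + 1(111) = 111

111 lbmol/h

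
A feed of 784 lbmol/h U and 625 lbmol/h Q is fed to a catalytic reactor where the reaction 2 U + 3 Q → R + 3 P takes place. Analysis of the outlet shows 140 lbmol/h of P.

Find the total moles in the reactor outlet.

1360 lbmol/h

For P: n = n₀ + 3ξ → 140 = 0 + 3ξ, giving ξ = 46.67 lbmol/h.
Outlet amounts (n = n₀ + ν ξ):
  U: 784 − 2(46.67) = 690.7
  Q: 625 − 3(46.67) = 485
  R: 0 + 1(46.67) = 46.67
  P: 0 + 3(46.67) = 140
Total out = 690.7 + 485 + 46.67 + 140 = 1362 lbmol/h.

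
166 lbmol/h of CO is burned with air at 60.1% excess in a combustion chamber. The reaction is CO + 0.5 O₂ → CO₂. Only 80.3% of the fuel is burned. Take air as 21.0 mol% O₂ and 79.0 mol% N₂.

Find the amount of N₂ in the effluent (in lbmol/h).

Stoichiometric O₂ = 0.5 × 166 = 83 lbmol/h; O₂ fed = 83 × 1.601 = 132.9 lbmol/h.
N₂ fed = 132.9 × 79/21 = 499.9 lbmol/h.
Fuel reacted = 0.803 × 166 → ξ = 133.3 lbmol/h.
Outlet (n = n₀ + ν ξ):
  CO: 166 − 1(133.3) = 32.7
  O₂: 132.9 − 0.5(133.3) = 66.23
  N₂: 499.9 (inert)
  CO₂: 0 + 1(133.3) = 133.3

500 lbmol/h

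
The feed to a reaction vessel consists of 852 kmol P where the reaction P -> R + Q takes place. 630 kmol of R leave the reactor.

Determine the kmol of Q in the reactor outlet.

For R: n = n₀ + 1ξ → 630 = 0 + 1ξ, giving ξ = 630 kmol.
Outlet amounts (n = n₀ + ν ξ):
  P: 852 − 1(630) = 222
  R: 0 + 1(630) = 630
  Q: 0 + 1(630) = 630

630 kmol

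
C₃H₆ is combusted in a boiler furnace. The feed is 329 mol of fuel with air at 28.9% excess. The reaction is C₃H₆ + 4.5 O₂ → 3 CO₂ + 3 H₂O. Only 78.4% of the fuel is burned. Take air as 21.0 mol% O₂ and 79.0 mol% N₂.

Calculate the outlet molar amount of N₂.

7180 mol

Stoichiometric O₂ = 4.5 × 329 = 1480 mol; O₂ fed = 1480 × 1.289 = 1908 mol.
N₂ fed = 1908 × 79/21 = 7179 mol.
Fuel reacted = 0.784 × 329 → ξ = 257.9 mol.
Outlet (n = n₀ + ν ξ):
  C₃H₆: 329 − 1(257.9) = 71.06
  O₂: 1908 − 4.5(257.9) = 747.7
  N₂: 7179 (inert)
  CO₂: 0 + 3(257.9) = 773.8
  H₂O: 0 + 3(257.9) = 773.8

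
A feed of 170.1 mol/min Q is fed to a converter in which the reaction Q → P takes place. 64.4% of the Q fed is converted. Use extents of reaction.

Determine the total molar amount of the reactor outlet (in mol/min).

170 mol/min

Q reacted = 0.644 × 170.1 = 109.5 mol/min; ν_Q = −1, so ξ = 109.5/1 = 109.5 mol/min.
Outlet amounts (n = n₀ + ν ξ):
  Q: 170.1 − 1(109.5) = 60.56
  P: 0 + 1(109.5) = 109.5
Total out = 60.56 + 109.5 = 170.1 mol/min.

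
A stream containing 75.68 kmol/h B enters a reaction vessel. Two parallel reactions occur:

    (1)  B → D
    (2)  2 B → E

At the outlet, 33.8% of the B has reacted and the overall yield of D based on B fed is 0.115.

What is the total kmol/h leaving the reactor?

67.2 kmol/h

Yield of D: 1ξ₁ / 75.68 = 0.115 → ξ₁ = 8.703 kmol/h.
Conversion of B: 1ξ₁ + 2ξ₂ = 0.338 × 75.68 = 25.58 → ξ₂ = 8.438 kmol/h.
Outlet amounts (n = n₀ + Σ ν·ξ):
  B: 75.68 − 1(8.703) − 2(8.438) = 50.1
  D: 0 + 1(8.703) = 8.703
  E: 0 + 1(8.438) = 8.438
Total out = 50.1 + 8.703 + 8.438 = 67.24 kmol/h.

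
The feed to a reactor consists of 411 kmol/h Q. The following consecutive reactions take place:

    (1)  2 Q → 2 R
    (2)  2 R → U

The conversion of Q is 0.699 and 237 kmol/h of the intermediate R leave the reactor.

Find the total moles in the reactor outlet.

Conversion of Q: Q consumed = 2ξ₁ = 0.699 × 411 → ξ₁ = 143.6 kmol/h.
R balance: n_R = 0 + 2ξ₁ − 2ξ₂ = 237 → ξ₂ = (2·143.6 − 237)/2 = 25.14 kmol/h.
Outlet amounts (n = n₀ + Σ ν·ξ):
  Q: 411 − 2(143.6) = 123.7
  R: 0 + 2(143.6) − 2(25.14) = 237
  U: 0 + 1(25.14) = 25.14
Total out = 123.7 + 237 + 25.14 = 385.9 kmol/h.

386 kmol/h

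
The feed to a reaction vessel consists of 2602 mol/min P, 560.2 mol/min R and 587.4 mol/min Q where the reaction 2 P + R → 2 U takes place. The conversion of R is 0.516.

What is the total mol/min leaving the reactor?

R reacted = 0.516 × 560.2 = 289.1 mol/min; ν_R = −1, so ξ = 289.1/1 = 289.1 mol/min.
Outlet amounts (n = n₀ + ν ξ):
  P: 2602 − 2(289.1) = 2024
  R: 560.2 − 1(289.1) = 271.1
  U: 0 + 2(289.1) = 578.1
  Q: 587.4 (inert)
Total out = 2024 + 271.1 + 578.1 + 587.4 = 3461 mol/min.

3460 mol/min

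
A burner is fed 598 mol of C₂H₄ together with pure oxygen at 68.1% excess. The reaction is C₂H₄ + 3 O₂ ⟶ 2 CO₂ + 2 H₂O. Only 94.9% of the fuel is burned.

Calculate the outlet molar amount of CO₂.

1140 mol

Stoichiometric O₂ = 3 × 598 = 1794 mol; O₂ fed = 1794 × 1.681 = 3016 mol.
Fuel reacted = 0.949 × 598 → ξ = 567.5 mol.
Outlet (n = n₀ + ν ξ):
  C₂H₄: 598 − 1(567.5) = 30.5
  O₂: 3016 − 3(567.5) = 1313
  CO₂: 0 + 2(567.5) = 1135
  H₂O: 0 + 2(567.5) = 1135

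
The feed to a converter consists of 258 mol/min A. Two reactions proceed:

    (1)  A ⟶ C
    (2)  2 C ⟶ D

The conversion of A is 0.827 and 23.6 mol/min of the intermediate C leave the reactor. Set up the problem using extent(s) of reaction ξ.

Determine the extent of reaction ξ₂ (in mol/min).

ξ₂ = 94.9 mol/min

Conversion of A: A consumed = 1ξ₁ = 0.827 × 258 → ξ₁ = 213.4 mol/min.
C balance: n_C = 0 + 1ξ₁ − 2ξ₂ = 23.6 → ξ₂ = (1·213.4 − 23.6)/2 = 94.88 mol/min.
Outlet amounts (n = n₀ + Σ ν·ξ):
  A: 258 − 1(213.4) = 44.63
  C: 0 + 1(213.4) − 2(94.88) = 23.6
  D: 0 + 1(94.88) = 94.88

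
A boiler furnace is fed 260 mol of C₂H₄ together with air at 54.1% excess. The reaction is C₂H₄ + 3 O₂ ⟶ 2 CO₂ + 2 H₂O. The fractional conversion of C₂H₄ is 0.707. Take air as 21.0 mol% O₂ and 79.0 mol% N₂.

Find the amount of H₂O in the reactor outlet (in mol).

Stoichiometric O₂ = 3 × 260 = 780 mol; O₂ fed = 780 × 1.541 = 1202 mol.
N₂ fed = 1202 × 79/21 = 4522 mol.
Fuel reacted = 0.707 × 260 → ξ = 183.8 mol.
Outlet (n = n₀ + ν ξ):
  C₂H₄: 260 − 1(183.8) = 76.18
  O₂: 1202 − 3(183.8) = 650.5
  N₂: 4522 (inert)
  CO₂: 0 + 2(183.8) = 367.6
  H₂O: 0 + 2(183.8) = 367.6

368 mol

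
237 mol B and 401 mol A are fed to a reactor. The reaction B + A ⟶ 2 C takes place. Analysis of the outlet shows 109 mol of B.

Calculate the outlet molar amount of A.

273 mol

For B: n = n₀ − 1ξ → 109 = 237 − 1ξ, giving ξ = 128 mol.
Outlet amounts (n = n₀ + ν ξ):
  B: 237 − 1(128) = 109
  A: 401 − 1(128) = 273
  C: 0 + 2(128) = 256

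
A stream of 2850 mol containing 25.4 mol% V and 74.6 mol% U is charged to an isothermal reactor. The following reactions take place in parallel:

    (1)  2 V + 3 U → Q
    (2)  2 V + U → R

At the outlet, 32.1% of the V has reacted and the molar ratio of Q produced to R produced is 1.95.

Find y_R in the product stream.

Conversion of V: V consumed = 0.321 × 723.9 = 232.4 mol = 2ξ₁ + 2ξ₂.
Selectivity: 1ξ₁ / (1ξ₂) = 1.95 → ξ₁ = 1.95 ξ₂.
Substitute: (2·1.95 + 2) ξ₂ = 232.4 → ξ₂ = 39.39 mol, ξ₁ = 76.8 mol.
Outlet amounts (n = n₀ + Σ ν·ξ):
  V: 723.9 − 2(76.8) − 2(39.39) = 491.5
  U: 2126 − 3(76.8) − 1(39.39) = 1856
  Q: 0 + 1(76.8) = 76.8
  R: 0 + 1(39.39) = 39.39
Total out = 2464 mol; y_R = 39.39 / 2464 = 0.01598.

0.016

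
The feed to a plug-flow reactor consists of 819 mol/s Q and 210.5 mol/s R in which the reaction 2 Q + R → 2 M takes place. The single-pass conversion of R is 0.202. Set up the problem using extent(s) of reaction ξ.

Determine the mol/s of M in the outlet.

R reacted = 0.202 × 210.5 = 42.52 mol/s; ν_R = −1, so ξ = 42.52/1 = 42.52 mol/s.
Outlet amounts (n = n₀ + ν ξ):
  Q: 819 − 2(42.52) = 734
  R: 210.5 − 1(42.52) = 168
  M: 0 + 2(42.52) = 85.04

85 mol/s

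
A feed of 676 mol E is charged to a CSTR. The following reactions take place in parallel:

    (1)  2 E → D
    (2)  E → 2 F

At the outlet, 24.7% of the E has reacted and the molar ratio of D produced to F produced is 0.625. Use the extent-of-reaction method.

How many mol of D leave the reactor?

Conversion of E: E consumed = 0.247 × 676 = 167 mol = 2ξ₁ + 1ξ₂.
Selectivity: 1ξ₁ / (2ξ₂) = 0.625 → ξ₁ = 1.25 ξ₂.
Substitute: (2·1.25 + 1) ξ₂ = 167 → ξ₂ = 47.71 mol, ξ₁ = 59.63 mol.
Outlet amounts (n = n₀ + Σ ν·ξ):
  E: 676 − 2(59.63) − 1(47.71) = 509
  D: 0 + 1(59.63) = 59.63
  F: 0 + 2(47.71) = 95.41

59.6 mol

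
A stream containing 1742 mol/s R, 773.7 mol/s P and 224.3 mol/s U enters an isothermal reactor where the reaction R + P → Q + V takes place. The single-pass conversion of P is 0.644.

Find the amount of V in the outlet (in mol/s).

P reacted = 0.644 × 773.7 = 498.3 mol/s; ν_P = −1, so ξ = 498.3/1 = 498.3 mol/s.
Outlet amounts (n = n₀ + ν ξ):
  R: 1742 − 1(498.3) = 1244
  P: 773.7 − 1(498.3) = 275.4
  Q: 0 + 1(498.3) = 498.3
  V: 0 + 1(498.3) = 498.3
  U: 224.3 (inert)

498 mol/s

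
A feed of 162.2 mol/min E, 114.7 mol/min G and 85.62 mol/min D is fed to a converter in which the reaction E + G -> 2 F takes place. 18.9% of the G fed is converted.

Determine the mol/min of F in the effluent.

G reacted = 0.189 × 114.7 = 21.68 mol/min; ν_G = −1, so ξ = 21.68/1 = 21.68 mol/min.
Outlet amounts (n = n₀ + ν ξ):
  E: 162.2 − 1(21.68) = 140.5
  G: 114.7 − 1(21.68) = 93.02
  F: 0 + 2(21.68) = 43.36
  D: 85.62 (inert)

43.4 mol/min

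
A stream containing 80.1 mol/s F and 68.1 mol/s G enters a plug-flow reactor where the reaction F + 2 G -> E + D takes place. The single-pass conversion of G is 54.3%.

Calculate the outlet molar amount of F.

61.6 mol/s

G reacted = 0.543 × 68.1 = 36.98 mol/s; ν_G = −2, so ξ = 36.98/2 = 18.49 mol/s.
Outlet amounts (n = n₀ + ν ξ):
  F: 80.1 − 1(18.49) = 61.61
  G: 68.1 − 2(18.49) = 31.12
  E: 0 + 1(18.49) = 18.49
  D: 0 + 1(18.49) = 18.49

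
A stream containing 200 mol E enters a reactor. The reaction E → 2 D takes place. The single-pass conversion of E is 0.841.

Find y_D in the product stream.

E reacted = 0.841 × 200 = 168.2 mol; ν_E = −1, so ξ = 168.2/1 = 168.2 mol.
Outlet amounts (n = n₀ + ν ξ):
  E: 200 − 1(168.2) = 31.8
  D: 0 + 2(168.2) = 336.4
Total out = 368.2 mol; y_D = 336.4 / 368.2 = 0.9136.

0.914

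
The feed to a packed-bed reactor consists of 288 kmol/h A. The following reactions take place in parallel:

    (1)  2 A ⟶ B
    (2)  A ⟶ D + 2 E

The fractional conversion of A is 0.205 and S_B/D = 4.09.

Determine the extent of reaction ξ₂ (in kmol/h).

Conversion of A: A consumed = 0.205 × 288 = 59.04 kmol/h = 2ξ₁ + 1ξ₂.
Selectivity: 1ξ₁ / (1ξ₂) = 4.09 → ξ₁ = 4.09 ξ₂.
Substitute: (2·4.09 + 1) ξ₂ = 59.04 → ξ₂ = 6.431 kmol/h, ξ₁ = 26.3 kmol/h.
Outlet amounts (n = n₀ + Σ ν·ξ):
  A: 288 − 2(26.3) − 1(6.431) = 229
  B: 0 + 1(26.3) = 26.3
  D: 0 + 1(6.431) = 6.431
  E: 0 + 2(6.431) = 12.86

ξ₂ = 6.43 kmol/h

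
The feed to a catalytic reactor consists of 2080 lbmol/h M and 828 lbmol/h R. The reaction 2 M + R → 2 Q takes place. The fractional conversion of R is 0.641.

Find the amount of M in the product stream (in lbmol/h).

R reacted = 0.641 × 828 = 530.7 lbmol/h; ν_R = −1, so ξ = 530.7/1 = 530.7 lbmol/h.
Outlet amounts (n = n₀ + ν ξ):
  M: 2080 − 2(530.7) = 1019
  R: 828 − 1(530.7) = 297.3
  Q: 0 + 2(530.7) = 1061

1020 lbmol/h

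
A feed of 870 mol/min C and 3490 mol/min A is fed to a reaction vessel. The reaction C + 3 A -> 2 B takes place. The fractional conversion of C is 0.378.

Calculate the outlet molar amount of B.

C reacted = 0.378 × 870 = 328.9 mol/min; ν_C = −1, so ξ = 328.9/1 = 328.9 mol/min.
Outlet amounts (n = n₀ + ν ξ):
  C: 870 − 1(328.9) = 541.1
  A: 3490 − 3(328.9) = 2503
  B: 0 + 2(328.9) = 657.7

658 mol/min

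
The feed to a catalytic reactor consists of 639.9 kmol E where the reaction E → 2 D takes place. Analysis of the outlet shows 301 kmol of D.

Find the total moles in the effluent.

For D: n = n₀ + 2ξ → 301 = 0 + 2ξ, giving ξ = 150.5 kmol.
Outlet amounts (n = n₀ + ν ξ):
  E: 639.9 − 1(150.5) = 489.4
  D: 0 + 2(150.5) = 301
Total out = 489.4 + 301 = 790.4 kmol.

790 kmol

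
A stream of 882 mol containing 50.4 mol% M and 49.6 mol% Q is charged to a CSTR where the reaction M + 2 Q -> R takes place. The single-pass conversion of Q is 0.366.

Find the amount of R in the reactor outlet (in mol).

80.1 mol

Q reacted = 0.366 × 437.5 = 160.1 mol; ν_Q = −2, so ξ = 160.1/2 = 80.06 mol.
Outlet amounts (n = n₀ + ν ξ):
  M: 444.5 − 1(80.06) = 364.5
  Q: 437.5 − 2(80.06) = 277.4
  R: 0 + 1(80.06) = 80.06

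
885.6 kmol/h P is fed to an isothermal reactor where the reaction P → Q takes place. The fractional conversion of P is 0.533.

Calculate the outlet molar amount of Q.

P reacted = 0.533 × 885.6 = 472 kmol/h; ν_P = −1, so ξ = 472/1 = 472 kmol/h.
Outlet amounts (n = n₀ + ν ξ):
  P: 885.6 − 1(472) = 413.6
  Q: 0 + 1(472) = 472

472 kmol/h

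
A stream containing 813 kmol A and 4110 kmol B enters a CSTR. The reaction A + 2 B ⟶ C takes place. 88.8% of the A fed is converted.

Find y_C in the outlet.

A reacted = 0.888 × 813 = 721.9 kmol; ν_A = −1, so ξ = 721.9/1 = 721.9 kmol.
Outlet amounts (n = n₀ + ν ξ):
  A: 813 − 1(721.9) = 91.06
  B: 4110 − 2(721.9) = 2666
  C: 0 + 1(721.9) = 721.9
Total out = 3479 kmol; y_C = 721.9 / 3479 = 0.2075.

0.208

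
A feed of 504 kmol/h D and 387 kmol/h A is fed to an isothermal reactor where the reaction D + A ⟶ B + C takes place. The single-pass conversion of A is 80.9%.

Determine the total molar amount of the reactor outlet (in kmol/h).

A reacted = 0.809 × 387 = 313.1 kmol/h; ν_A = −1, so ξ = 313.1/1 = 313.1 kmol/h.
Outlet amounts (n = n₀ + ν ξ):
  D: 504 − 1(313.1) = 190.9
  A: 387 − 1(313.1) = 73.92
  B: 0 + 1(313.1) = 313.1
  C: 0 + 1(313.1) = 313.1
Total out = 190.9 + 73.92 + 313.1 + 313.1 = 891 kmol/h.

891 kmol/h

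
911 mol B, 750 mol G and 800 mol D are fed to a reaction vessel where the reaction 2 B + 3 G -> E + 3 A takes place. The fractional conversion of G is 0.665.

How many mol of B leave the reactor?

G reacted = 0.665 × 750 = 498.8 mol; ν_G = −3, so ξ = 498.8/3 = 166.2 mol.
Outlet amounts (n = n₀ + ν ξ):
  B: 911 − 2(166.2) = 578.5
  G: 750 − 3(166.2) = 251.2
  E: 0 + 1(166.2) = 166.2
  A: 0 + 3(166.2) = 498.8
  D: 800 (inert)

578 mol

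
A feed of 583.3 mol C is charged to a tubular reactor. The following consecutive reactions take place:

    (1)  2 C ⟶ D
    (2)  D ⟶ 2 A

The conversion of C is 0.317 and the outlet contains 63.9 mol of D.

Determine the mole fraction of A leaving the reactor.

Conversion of C: C consumed = 2ξ₁ = 0.317 × 583.3 → ξ₁ = 92.45 mol.
D balance: n_D = 0 + 1ξ₁ − 1ξ₂ = 63.9 → ξ₂ = (1·92.45 − 63.9)/1 = 28.55 mol.
Outlet amounts (n = n₀ + Σ ν·ξ):
  C: 583.3 − 2(92.45) = 398.4
  D: 0 + 1(92.45) − 1(28.55) = 63.9
  A: 0 + 2(28.55) = 57.11
Total out = 519.4 mol; y_A = 57.11 / 519.4 = 0.1099.

0.11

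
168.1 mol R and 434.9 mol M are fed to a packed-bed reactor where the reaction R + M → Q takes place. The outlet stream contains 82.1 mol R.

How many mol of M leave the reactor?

For R: n = n₀ − 1ξ → 82.1 = 168.1 − 1ξ, giving ξ = 86 mol.
Outlet amounts (n = n₀ + ν ξ):
  R: 168.1 − 1(86) = 82.1
  M: 434.9 − 1(86) = 348.9
  Q: 0 + 1(86) = 86

349 mol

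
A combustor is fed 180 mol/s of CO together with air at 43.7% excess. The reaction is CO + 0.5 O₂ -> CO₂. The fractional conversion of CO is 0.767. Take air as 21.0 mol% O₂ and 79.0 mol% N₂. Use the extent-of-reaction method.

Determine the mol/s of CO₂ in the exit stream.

Stoichiometric O₂ = 0.5 × 180 = 90 mol/s; O₂ fed = 90 × 1.437 = 129.3 mol/s.
N₂ fed = 129.3 × 79/21 = 486.5 mol/s.
Fuel reacted = 0.767 × 180 → ξ = 138.1 mol/s.
Outlet (n = n₀ + ν ξ):
  CO: 180 − 1(138.1) = 41.94
  O₂: 129.3 − 0.5(138.1) = 60.3
  N₂: 486.5 (inert)
  CO₂: 0 + 1(138.1) = 138.1

138 mol/s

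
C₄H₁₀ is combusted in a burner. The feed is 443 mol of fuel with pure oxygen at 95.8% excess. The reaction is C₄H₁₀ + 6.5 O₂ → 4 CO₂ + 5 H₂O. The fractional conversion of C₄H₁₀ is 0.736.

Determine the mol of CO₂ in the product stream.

Stoichiometric O₂ = 6.5 × 443 = 2880 mol; O₂ fed = 2880 × 1.958 = 5638 mol.
Fuel reacted = 0.736 × 443 → ξ = 326 mol.
Outlet (n = n₀ + ν ξ):
  C₄H₁₀: 443 − 1(326) = 117
  O₂: 5638 − 6.5(326) = 3519
  CO₂: 0 + 4(326) = 1304
  H₂O: 0 + 5(326) = 1630

1300 mol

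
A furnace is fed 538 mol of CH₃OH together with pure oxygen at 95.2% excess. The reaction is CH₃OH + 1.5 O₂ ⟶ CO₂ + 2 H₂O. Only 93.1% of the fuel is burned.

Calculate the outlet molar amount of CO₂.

501 mol

Stoichiometric O₂ = 1.5 × 538 = 807 mol; O₂ fed = 807 × 1.952 = 1575 mol.
Fuel reacted = 0.931 × 538 → ξ = 500.9 mol.
Outlet (n = n₀ + ν ξ):
  CH₃OH: 538 − 1(500.9) = 37.12
  O₂: 1575 − 1.5(500.9) = 823.9
  CO₂: 0 + 1(500.9) = 500.9
  H₂O: 0 + 2(500.9) = 1002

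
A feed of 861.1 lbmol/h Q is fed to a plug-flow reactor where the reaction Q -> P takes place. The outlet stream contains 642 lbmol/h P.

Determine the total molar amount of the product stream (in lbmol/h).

For P: n = n₀ + 1ξ → 642 = 0 + 1ξ, giving ξ = 642 lbmol/h.
Outlet amounts (n = n₀ + ν ξ):
  Q: 861.1 − 1(642) = 219.1
  P: 0 + 1(642) = 642
Total out = 219.1 + 642 = 861.1 lbmol/h.

861 lbmol/h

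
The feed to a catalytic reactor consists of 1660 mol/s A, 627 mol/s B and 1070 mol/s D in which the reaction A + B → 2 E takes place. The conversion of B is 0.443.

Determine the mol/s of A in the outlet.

1380 mol/s

B reacted = 0.443 × 627 = 277.8 mol/s; ν_B = −1, so ξ = 277.8/1 = 277.8 mol/s.
Outlet amounts (n = n₀ + ν ξ):
  A: 1660 − 1(277.8) = 1382
  B: 627 − 1(277.8) = 349.2
  E: 0 + 2(277.8) = 555.5
  D: 1070 (inert)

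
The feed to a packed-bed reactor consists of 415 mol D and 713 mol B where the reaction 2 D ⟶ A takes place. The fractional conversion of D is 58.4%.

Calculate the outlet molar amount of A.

121 mol

D reacted = 0.584 × 415 = 242.4 mol; ν_D = −2, so ξ = 242.4/2 = 121.2 mol.
Outlet amounts (n = n₀ + ν ξ):
  D: 415 − 2(121.2) = 172.6
  A: 0 + 1(121.2) = 121.2
  B: 713 (inert)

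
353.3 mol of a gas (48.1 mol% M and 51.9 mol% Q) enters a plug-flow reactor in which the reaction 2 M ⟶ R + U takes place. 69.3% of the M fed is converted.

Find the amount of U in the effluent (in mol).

M reacted = 0.693 × 169.9 = 117.8 mol; ν_M = −2, so ξ = 117.8/2 = 58.88 mol.
Outlet amounts (n = n₀ + ν ξ):
  M: 169.9 − 2(58.88) = 52.17
  R: 0 + 1(58.88) = 58.88
  U: 0 + 1(58.88) = 58.88
  Q: 183.4 (inert)

58.9 mol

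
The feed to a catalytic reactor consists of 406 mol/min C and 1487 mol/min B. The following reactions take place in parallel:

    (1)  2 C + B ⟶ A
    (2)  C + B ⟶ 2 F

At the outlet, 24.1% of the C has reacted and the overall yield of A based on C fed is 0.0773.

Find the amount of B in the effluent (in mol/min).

Yield of A: 1ξ₁ / 406 = 0.0773 → ξ₁ = 31.38 mol/min.
Conversion of C: 2ξ₁ + 1ξ₂ = 0.241 × 406 = 97.85 → ξ₂ = 35.08 mol/min.
Outlet amounts (n = n₀ + Σ ν·ξ):
  C: 406 − 2(31.38) − 1(35.08) = 308.2
  B: 1487 − 1(31.38) − 1(35.08) = 1421
  A: 0 + 1(31.38) = 31.38
  F: 0 + 2(35.08) = 70.16

1420 mol/min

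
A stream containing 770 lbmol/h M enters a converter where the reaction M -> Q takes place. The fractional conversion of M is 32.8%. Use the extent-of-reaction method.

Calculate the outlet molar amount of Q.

253 lbmol/h

M reacted = 0.328 × 770 = 252.6 lbmol/h; ν_M = −1, so ξ = 252.6/1 = 252.6 lbmol/h.
Outlet amounts (n = n₀ + ν ξ):
  M: 770 − 1(252.6) = 517.4
  Q: 0 + 1(252.6) = 252.6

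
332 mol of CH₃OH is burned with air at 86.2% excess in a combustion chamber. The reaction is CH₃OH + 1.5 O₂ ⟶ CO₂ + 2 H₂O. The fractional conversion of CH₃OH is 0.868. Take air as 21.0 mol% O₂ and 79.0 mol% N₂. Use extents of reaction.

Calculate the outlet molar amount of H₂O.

Stoichiometric O₂ = 1.5 × 332 = 498 mol; O₂ fed = 498 × 1.862 = 927.3 mol.
N₂ fed = 927.3 × 79/21 = 3488 mol.
Fuel reacted = 0.868 × 332 → ξ = 288.2 mol.
Outlet (n = n₀ + ν ξ):
  CH₃OH: 332 − 1(288.2) = 43.82
  O₂: 927.3 − 1.5(288.2) = 495
  N₂: 3488 (inert)
  CO₂: 0 + 1(288.2) = 288.2
  H₂O: 0 + 2(288.2) = 576.4

576 mol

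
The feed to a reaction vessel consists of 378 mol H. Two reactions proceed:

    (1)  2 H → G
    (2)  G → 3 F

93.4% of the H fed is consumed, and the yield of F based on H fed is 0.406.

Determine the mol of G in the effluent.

Conversion of H: H consumed = 2ξ₁ = 0.934 × 378 → ξ₁ = 176.5 mol.
Yield of F: 3ξ₂ / 378 = 0.406 → ξ₂ = 51.16 mol.
Outlet amounts (n = n₀ + Σ ν·ξ):
  H: 378 − 2(176.5) = 24.95
  G: 0 + 1(176.5) − 1(51.16) = 125.4
  F: 0 + 3(51.16) = 153.5

125 mol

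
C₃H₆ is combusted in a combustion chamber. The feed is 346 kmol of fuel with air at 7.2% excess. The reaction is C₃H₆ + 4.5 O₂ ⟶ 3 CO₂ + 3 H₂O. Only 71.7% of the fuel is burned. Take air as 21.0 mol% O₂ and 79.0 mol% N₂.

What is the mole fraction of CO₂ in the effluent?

Stoichiometric O₂ = 4.5 × 346 = 1557 kmol; O₂ fed = 1557 × 1.072 = 1669 kmol.
N₂ fed = 1669 × 79/21 = 6279 kmol.
Fuel reacted = 0.717 × 346 → ξ = 248.1 kmol.
Outlet (n = n₀ + ν ξ):
  C₃H₆: 346 − 1(248.1) = 97.92
  O₂: 1669 − 4.5(248.1) = 552.7
  N₂: 6279 (inert)
  CO₂: 0 + 3(248.1) = 744.2
  H₂O: 0 + 3(248.1) = 744.2
Total out = 8418 kmol; y_CO₂ = 744.2 / 8418 = 0.08841.

0.0884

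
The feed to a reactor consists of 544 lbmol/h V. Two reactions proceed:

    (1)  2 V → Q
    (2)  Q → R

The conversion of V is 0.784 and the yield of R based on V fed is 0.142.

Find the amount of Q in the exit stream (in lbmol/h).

Conversion of V: V consumed = 2ξ₁ = 0.784 × 544 → ξ₁ = 213.2 lbmol/h.
Yield of R: 1ξ₂ / 544 = 0.142 → ξ₂ = 77.25 lbmol/h.
Outlet amounts (n = n₀ + Σ ν·ξ):
  V: 544 − 2(213.2) = 117.5
  Q: 0 + 1(213.2) − 1(77.25) = 136
  R: 0 + 1(77.25) = 77.25

136 lbmol/h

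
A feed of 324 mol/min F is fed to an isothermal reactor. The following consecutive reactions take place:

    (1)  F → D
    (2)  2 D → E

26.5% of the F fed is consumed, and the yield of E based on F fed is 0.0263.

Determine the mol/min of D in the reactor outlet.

68.8 mol/min

Conversion of F: F consumed = 1ξ₁ = 0.265 × 324 → ξ₁ = 85.86 mol/min.
Yield of E: 1ξ₂ / 324 = 0.0263 → ξ₂ = 8.521 mol/min.
Outlet amounts (n = n₀ + Σ ν·ξ):
  F: 324 − 1(85.86) = 238.1
  D: 0 + 1(85.86) − 2(8.521) = 68.82
  E: 0 + 1(8.521) = 8.521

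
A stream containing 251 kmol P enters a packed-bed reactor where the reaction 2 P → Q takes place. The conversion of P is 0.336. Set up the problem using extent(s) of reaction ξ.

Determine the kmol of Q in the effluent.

P reacted = 0.336 × 251 = 84.34 kmol; ν_P = −2, so ξ = 84.34/2 = 42.17 kmol.
Outlet amounts (n = n₀ + ν ξ):
  P: 251 − 2(42.17) = 166.7
  Q: 0 + 1(42.17) = 42.17

42.2 kmol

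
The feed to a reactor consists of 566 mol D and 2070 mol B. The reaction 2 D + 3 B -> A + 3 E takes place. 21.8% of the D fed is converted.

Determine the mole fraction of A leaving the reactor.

0.024

D reacted = 0.218 × 566 = 123.4 mol; ν_D = −2, so ξ = 123.4/2 = 61.69 mol.
Outlet amounts (n = n₀ + ν ξ):
  D: 566 − 2(61.69) = 442.6
  B: 2070 − 3(61.69) = 1885
  A: 0 + 1(61.69) = 61.69
  E: 0 + 3(61.69) = 185.1
Total out = 2574 mol; y_A = 61.69 / 2574 = 0.02397.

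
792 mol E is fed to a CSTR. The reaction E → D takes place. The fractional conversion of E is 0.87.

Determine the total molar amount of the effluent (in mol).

E reacted = 0.87 × 792 = 689 mol; ν_E = −1, so ξ = 689/1 = 689 mol.
Outlet amounts (n = n₀ + ν ξ):
  E: 792 − 1(689) = 103
  D: 0 + 1(689) = 689
Total out = 103 + 689 = 792 mol.

792 mol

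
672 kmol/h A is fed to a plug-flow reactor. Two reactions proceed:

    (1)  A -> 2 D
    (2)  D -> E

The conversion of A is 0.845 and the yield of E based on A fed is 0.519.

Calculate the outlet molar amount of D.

Conversion of A: A consumed = 1ξ₁ = 0.845 × 672 → ξ₁ = 567.8 kmol/h.
Yield of E: 1ξ₂ / 672 = 0.519 → ξ₂ = 348.8 kmol/h.
Outlet amounts (n = n₀ + Σ ν·ξ):
  A: 672 − 1(567.8) = 104.2
  D: 0 + 2(567.8) − 1(348.8) = 786.9
  E: 0 + 1(348.8) = 348.8

787 kmol/h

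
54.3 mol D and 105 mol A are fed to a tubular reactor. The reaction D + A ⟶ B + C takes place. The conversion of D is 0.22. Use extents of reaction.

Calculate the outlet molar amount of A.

93.1 mol

D reacted = 0.22 × 54.3 = 11.95 mol; ν_D = −1, so ξ = 11.95/1 = 11.95 mol.
Outlet amounts (n = n₀ + ν ξ):
  D: 54.3 − 1(11.95) = 42.35
  A: 105 − 1(11.95) = 93.05
  B: 0 + 1(11.95) = 11.95
  C: 0 + 1(11.95) = 11.95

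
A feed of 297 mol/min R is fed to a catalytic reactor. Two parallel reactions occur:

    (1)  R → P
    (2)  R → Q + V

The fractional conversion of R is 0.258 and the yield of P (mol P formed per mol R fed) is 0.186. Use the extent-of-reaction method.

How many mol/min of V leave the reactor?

Yield of P: 1ξ₁ / 297 = 0.186 → ξ₁ = 55.24 mol/min.
Conversion of R: 1ξ₁ + 1ξ₂ = 0.258 × 297 = 76.63 → ξ₂ = 21.38 mol/min.
Outlet amounts (n = n₀ + Σ ν·ξ):
  R: 297 − 1(55.24) − 1(21.38) = 220.4
  P: 0 + 1(55.24) = 55.24
  Q: 0 + 1(21.38) = 21.38
  V: 0 + 1(21.38) = 21.38

21.4 mol/min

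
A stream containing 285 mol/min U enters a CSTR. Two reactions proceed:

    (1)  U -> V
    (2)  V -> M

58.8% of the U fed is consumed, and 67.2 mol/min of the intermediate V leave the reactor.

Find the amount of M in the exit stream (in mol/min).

100 mol/min

Conversion of U: U consumed = 1ξ₁ = 0.588 × 285 → ξ₁ = 167.6 mol/min.
V balance: n_V = 0 + 1ξ₁ − 1ξ₂ = 67.2 → ξ₂ = (1·167.6 − 67.2)/1 = 100.4 mol/min.
Outlet amounts (n = n₀ + Σ ν·ξ):
  U: 285 − 1(167.6) = 117.4
  V: 0 + 1(167.6) − 1(100.4) = 67.2
  M: 0 + 1(100.4) = 100.4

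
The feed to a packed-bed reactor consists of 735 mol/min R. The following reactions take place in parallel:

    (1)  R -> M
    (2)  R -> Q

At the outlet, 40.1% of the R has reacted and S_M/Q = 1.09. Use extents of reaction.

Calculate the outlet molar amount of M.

154 mol/min

Conversion of R: R consumed = 0.401 × 735 = 294.7 mol/min = 1ξ₁ + 1ξ₂.
Selectivity: 1ξ₁ / (1ξ₂) = 1.09 → ξ₁ = 1.09 ξ₂.
Substitute: (1·1.09 + 1) ξ₂ = 294.7 → ξ₂ = 141 mol/min, ξ₁ = 153.7 mol/min.
Outlet amounts (n = n₀ + Σ ν·ξ):
  R: 735 − 1(153.7) − 1(141) = 440.3
  M: 0 + 1(153.7) = 153.7
  Q: 0 + 1(141) = 141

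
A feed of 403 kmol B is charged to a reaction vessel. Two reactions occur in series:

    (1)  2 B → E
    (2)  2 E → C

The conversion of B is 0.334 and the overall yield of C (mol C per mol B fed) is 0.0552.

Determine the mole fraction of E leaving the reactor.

0.0728

Conversion of B: B consumed = 2ξ₁ = 0.334 × 403 → ξ₁ = 67.3 kmol.
Yield of C: 1ξ₂ / 403 = 0.0552 → ξ₂ = 22.25 kmol.
Outlet amounts (n = n₀ + Σ ν·ξ):
  B: 403 − 2(67.3) = 268.4
  E: 0 + 1(67.3) − 2(22.25) = 22.81
  C: 0 + 1(22.25) = 22.25
Total out = 313.5 kmol; y_E = 22.81 / 313.5 = 0.07277.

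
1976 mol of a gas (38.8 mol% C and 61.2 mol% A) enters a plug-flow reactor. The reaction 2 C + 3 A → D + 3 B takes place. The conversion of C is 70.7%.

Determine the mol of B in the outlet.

C reacted = 0.707 × 766.7 = 542 mol; ν_C = −2, so ξ = 542/2 = 271 mol.
Outlet amounts (n = n₀ + ν ξ):
  C: 766.7 − 2(271) = 224.6
  A: 1209 − 3(271) = 396.2
  D: 0 + 1(271) = 271
  B: 0 + 3(271) = 813.1

813 mol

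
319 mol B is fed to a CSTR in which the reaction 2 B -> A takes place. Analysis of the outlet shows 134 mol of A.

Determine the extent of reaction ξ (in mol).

ξ = 134 mol

For A: n = n₀ + 1ξ → 134 = 0 + 1ξ, giving ξ = 134 mol.
Outlet amounts (n = n₀ + ν ξ):
  B: 319 − 2(134) = 51
  A: 0 + 1(134) = 134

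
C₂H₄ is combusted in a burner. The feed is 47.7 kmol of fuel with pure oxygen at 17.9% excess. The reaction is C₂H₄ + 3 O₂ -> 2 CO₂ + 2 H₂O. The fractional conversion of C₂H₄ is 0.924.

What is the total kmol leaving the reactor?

216 kmol

Stoichiometric O₂ = 3 × 47.7 = 143.1 kmol; O₂ fed = 143.1 × 1.179 = 168.7 kmol.
Fuel reacted = 0.924 × 47.7 → ξ = 44.07 kmol.
Outlet (n = n₀ + ν ξ):
  C₂H₄: 47.7 − 1(44.07) = 3.625
  O₂: 168.7 − 3(44.07) = 36.49
  CO₂: 0 + 2(44.07) = 88.15
  H₂O: 0 + 2(44.07) = 88.15
Total out = 3.625 + 36.49 + 88.15 + 88.15 = 216.4 kmol.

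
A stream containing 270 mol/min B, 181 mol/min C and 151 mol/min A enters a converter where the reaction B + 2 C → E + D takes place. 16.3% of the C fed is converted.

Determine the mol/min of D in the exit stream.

C reacted = 0.163 × 181 = 29.5 mol/min; ν_C = −2, so ξ = 29.5/2 = 14.75 mol/min.
Outlet amounts (n = n₀ + ν ξ):
  B: 270 − 1(14.75) = 255.2
  C: 181 − 2(14.75) = 151.5
  E: 0 + 1(14.75) = 14.75
  D: 0 + 1(14.75) = 14.75
  A: 151 (inert)

14.8 mol/min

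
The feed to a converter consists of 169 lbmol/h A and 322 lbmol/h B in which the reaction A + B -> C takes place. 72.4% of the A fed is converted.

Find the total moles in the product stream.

369 lbmol/h

A reacted = 0.724 × 169 = 122.4 lbmol/h; ν_A = −1, so ξ = 122.4/1 = 122.4 lbmol/h.
Outlet amounts (n = n₀ + ν ξ):
  A: 169 − 1(122.4) = 46.64
  B: 322 − 1(122.4) = 199.6
  C: 0 + 1(122.4) = 122.4
Total out = 46.64 + 199.6 + 122.4 = 368.6 lbmol/h.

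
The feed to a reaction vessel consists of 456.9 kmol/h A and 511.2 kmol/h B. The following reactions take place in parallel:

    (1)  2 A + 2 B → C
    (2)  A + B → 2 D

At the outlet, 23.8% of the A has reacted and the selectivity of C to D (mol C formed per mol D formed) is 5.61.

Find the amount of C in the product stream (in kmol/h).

52.1 kmol/h

Conversion of A: A consumed = 0.238 × 456.9 = 108.7 kmol/h = 2ξ₁ + 1ξ₂.
Selectivity: 1ξ₁ / (2ξ₂) = 5.61 → ξ₁ = 11.22 ξ₂.
Substitute: (2·11.22 + 1) ξ₂ = 108.7 → ξ₂ = 4.639 kmol/h, ξ₁ = 52.05 kmol/h.
Outlet amounts (n = n₀ + Σ ν·ξ):
  A: 456.9 − 2(52.05) − 1(4.639) = 348.2
  B: 511.2 − 2(52.05) − 1(4.639) = 402.5
  C: 0 + 1(52.05) = 52.05
  D: 0 + 2(4.639) = 9.278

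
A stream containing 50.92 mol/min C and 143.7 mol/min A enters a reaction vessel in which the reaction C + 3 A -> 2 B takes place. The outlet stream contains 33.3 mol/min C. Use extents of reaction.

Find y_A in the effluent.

For C: n = n₀ − 1ξ → 33.3 = 50.92 − 1ξ, giving ξ = 17.62 mol/min.
Outlet amounts (n = n₀ + ν ξ):
  C: 50.92 − 1(17.62) = 33.3
  A: 143.7 − 3(17.62) = 90.84
  B: 0 + 2(17.62) = 35.24
Total out = 159.4 mol/min; y_A = 90.84 / 159.4 = 0.57.

0.57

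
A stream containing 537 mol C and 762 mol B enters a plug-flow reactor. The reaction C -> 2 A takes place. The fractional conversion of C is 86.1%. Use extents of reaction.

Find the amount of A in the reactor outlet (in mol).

925 mol

C reacted = 0.861 × 537 = 462.4 mol; ν_C = −1, so ξ = 462.4/1 = 462.4 mol.
Outlet amounts (n = n₀ + ν ξ):
  C: 537 − 1(462.4) = 74.64
  A: 0 + 2(462.4) = 924.7
  B: 762 (inert)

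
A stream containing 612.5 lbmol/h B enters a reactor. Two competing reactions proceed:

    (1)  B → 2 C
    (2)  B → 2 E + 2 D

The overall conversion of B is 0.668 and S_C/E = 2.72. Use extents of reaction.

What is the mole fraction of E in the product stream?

0.177

Conversion of B: B consumed = 0.668 × 612.5 = 409.2 lbmol/h = 1ξ₁ + 1ξ₂.
Selectivity: 2ξ₁ / (2ξ₂) = 2.72 → ξ₁ = 2.72 ξ₂.
Substitute: (1·2.72 + 1) ξ₂ = 409.2 → ξ₂ = 110 lbmol/h, ξ₁ = 299.2 lbmol/h.
Outlet amounts (n = n₀ + Σ ν·ξ):
  B: 612.5 − 1(299.2) − 1(110) = 203.3
  C: 0 + 2(299.2) = 598.3
  E: 0 + 2(110) = 220
  D: 0 + 2(110) = 220
Total out = 1242 lbmol/h; y_E = 220 / 1242 = 0.1772.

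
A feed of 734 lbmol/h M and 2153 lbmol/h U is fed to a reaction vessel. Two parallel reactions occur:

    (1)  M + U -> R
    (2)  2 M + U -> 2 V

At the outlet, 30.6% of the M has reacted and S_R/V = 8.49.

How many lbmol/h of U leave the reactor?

Conversion of M: M consumed = 0.306 × 734 = 224.6 lbmol/h = 1ξ₁ + 2ξ₂.
Selectivity: 1ξ₁ / (2ξ₂) = 8.49 → ξ₁ = 16.98 ξ₂.
Substitute: (1·16.98 + 2) ξ₂ = 224.6 → ξ₂ = 11.83 lbmol/h, ξ₁ = 200.9 lbmol/h.
Outlet amounts (n = n₀ + Σ ν·ξ):
  M: 734 − 1(200.9) − 2(11.83) = 509.4
  U: 2153 − 1(200.9) − 1(11.83) = 1940
  R: 0 + 1(200.9) = 200.9
  V: 0 + 2(11.83) = 23.67

1940 lbmol/h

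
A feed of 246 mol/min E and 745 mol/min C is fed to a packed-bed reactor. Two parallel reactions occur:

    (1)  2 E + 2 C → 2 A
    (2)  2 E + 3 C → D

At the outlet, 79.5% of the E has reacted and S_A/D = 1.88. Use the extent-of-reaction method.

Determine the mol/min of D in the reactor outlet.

Conversion of E: E consumed = 0.795 × 246 = 195.6 mol/min = 2ξ₁ + 2ξ₂.
Selectivity: 2ξ₁ / (1ξ₂) = 1.88 → ξ₁ = 0.94 ξ₂.
Substitute: (2·0.94 + 2) ξ₂ = 195.6 → ξ₂ = 50.4 mol/min, ξ₁ = 47.38 mol/min.
Outlet amounts (n = n₀ + Σ ν·ξ):
  E: 246 − 2(47.38) − 2(50.4) = 50.43
  C: 745 − 2(47.38) − 3(50.4) = 499
  A: 0 + 2(47.38) = 94.76
  D: 0 + 1(50.4) = 50.4

50.4 mol/min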